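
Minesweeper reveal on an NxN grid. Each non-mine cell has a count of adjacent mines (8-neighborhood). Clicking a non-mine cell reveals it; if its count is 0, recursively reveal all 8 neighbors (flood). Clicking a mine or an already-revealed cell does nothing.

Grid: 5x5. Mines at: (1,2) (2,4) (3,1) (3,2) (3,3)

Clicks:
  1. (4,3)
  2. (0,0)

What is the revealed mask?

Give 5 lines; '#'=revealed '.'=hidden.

Answer: ##...
##...
##...
.....
...#.

Derivation:
Click 1 (4,3) count=2: revealed 1 new [(4,3)] -> total=1
Click 2 (0,0) count=0: revealed 6 new [(0,0) (0,1) (1,0) (1,1) (2,0) (2,1)] -> total=7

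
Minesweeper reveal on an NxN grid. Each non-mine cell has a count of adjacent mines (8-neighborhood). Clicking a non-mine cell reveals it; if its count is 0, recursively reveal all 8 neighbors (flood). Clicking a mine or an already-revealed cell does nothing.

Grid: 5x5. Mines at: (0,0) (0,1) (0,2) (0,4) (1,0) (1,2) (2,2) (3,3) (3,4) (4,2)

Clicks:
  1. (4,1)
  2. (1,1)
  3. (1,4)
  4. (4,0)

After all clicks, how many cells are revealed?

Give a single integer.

Answer: 8

Derivation:
Click 1 (4,1) count=1: revealed 1 new [(4,1)] -> total=1
Click 2 (1,1) count=6: revealed 1 new [(1,1)] -> total=2
Click 3 (1,4) count=1: revealed 1 new [(1,4)] -> total=3
Click 4 (4,0) count=0: revealed 5 new [(2,0) (2,1) (3,0) (3,1) (4,0)] -> total=8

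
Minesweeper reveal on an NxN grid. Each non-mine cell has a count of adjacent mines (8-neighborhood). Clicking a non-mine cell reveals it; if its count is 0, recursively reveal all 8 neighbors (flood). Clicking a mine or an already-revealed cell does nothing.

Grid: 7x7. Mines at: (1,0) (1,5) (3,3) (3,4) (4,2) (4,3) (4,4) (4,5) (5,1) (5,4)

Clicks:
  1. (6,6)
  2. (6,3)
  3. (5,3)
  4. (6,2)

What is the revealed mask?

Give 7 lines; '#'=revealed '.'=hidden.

Click 1 (6,6) count=0: revealed 4 new [(5,5) (5,6) (6,5) (6,6)] -> total=4
Click 2 (6,3) count=1: revealed 1 new [(6,3)] -> total=5
Click 3 (5,3) count=4: revealed 1 new [(5,3)] -> total=6
Click 4 (6,2) count=1: revealed 1 new [(6,2)] -> total=7

Answer: .......
.......
.......
.......
.......
...#.##
..##.##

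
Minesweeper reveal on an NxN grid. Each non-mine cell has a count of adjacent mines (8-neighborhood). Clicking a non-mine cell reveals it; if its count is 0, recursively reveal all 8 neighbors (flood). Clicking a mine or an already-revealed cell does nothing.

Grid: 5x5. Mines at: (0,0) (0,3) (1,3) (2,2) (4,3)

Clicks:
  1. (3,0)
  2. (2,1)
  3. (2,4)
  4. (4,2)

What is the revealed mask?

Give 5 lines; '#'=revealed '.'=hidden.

Click 1 (3,0) count=0: revealed 10 new [(1,0) (1,1) (2,0) (2,1) (3,0) (3,1) (3,2) (4,0) (4,1) (4,2)] -> total=10
Click 2 (2,1) count=1: revealed 0 new [(none)] -> total=10
Click 3 (2,4) count=1: revealed 1 new [(2,4)] -> total=11
Click 4 (4,2) count=1: revealed 0 new [(none)] -> total=11

Answer: .....
##...
##..#
###..
###..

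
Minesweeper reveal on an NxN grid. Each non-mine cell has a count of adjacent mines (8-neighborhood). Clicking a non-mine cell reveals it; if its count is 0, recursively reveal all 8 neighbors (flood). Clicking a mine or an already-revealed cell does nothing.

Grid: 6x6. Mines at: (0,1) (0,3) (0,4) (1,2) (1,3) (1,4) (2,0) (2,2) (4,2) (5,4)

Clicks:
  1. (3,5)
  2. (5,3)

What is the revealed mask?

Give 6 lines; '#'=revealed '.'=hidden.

Answer: ......
......
...###
...###
...###
...#..

Derivation:
Click 1 (3,5) count=0: revealed 9 new [(2,3) (2,4) (2,5) (3,3) (3,4) (3,5) (4,3) (4,4) (4,5)] -> total=9
Click 2 (5,3) count=2: revealed 1 new [(5,3)] -> total=10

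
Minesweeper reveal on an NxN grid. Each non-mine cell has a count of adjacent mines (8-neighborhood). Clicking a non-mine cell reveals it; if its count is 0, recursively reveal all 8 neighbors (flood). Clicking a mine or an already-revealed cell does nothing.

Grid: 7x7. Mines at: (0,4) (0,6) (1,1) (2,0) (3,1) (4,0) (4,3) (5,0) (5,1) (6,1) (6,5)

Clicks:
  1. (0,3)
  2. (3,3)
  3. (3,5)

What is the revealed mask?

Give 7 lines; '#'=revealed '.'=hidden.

Answer: ...#...
..#####
..#####
..#####
....###
....###
.......

Derivation:
Click 1 (0,3) count=1: revealed 1 new [(0,3)] -> total=1
Click 2 (3,3) count=1: revealed 1 new [(3,3)] -> total=2
Click 3 (3,5) count=0: revealed 20 new [(1,2) (1,3) (1,4) (1,5) (1,6) (2,2) (2,3) (2,4) (2,5) (2,6) (3,2) (3,4) (3,5) (3,6) (4,4) (4,5) (4,6) (5,4) (5,5) (5,6)] -> total=22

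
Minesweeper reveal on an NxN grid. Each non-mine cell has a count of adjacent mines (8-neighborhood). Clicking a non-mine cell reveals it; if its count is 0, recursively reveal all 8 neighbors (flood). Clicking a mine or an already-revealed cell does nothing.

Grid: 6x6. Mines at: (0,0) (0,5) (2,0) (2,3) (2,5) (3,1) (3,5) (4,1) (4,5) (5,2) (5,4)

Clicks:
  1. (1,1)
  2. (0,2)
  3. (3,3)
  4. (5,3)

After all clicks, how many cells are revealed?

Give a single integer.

Answer: 10

Derivation:
Click 1 (1,1) count=2: revealed 1 new [(1,1)] -> total=1
Click 2 (0,2) count=0: revealed 7 new [(0,1) (0,2) (0,3) (0,4) (1,2) (1,3) (1,4)] -> total=8
Click 3 (3,3) count=1: revealed 1 new [(3,3)] -> total=9
Click 4 (5,3) count=2: revealed 1 new [(5,3)] -> total=10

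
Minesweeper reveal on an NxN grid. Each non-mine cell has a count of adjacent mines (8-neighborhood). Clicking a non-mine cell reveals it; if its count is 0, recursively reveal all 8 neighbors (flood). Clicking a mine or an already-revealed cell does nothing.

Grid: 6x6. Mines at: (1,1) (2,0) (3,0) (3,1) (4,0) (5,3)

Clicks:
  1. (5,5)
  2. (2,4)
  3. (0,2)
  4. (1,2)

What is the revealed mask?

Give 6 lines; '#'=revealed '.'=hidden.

Click 1 (5,5) count=0: revealed 22 new [(0,2) (0,3) (0,4) (0,5) (1,2) (1,3) (1,4) (1,5) (2,2) (2,3) (2,4) (2,5) (3,2) (3,3) (3,4) (3,5) (4,2) (4,3) (4,4) (4,5) (5,4) (5,5)] -> total=22
Click 2 (2,4) count=0: revealed 0 new [(none)] -> total=22
Click 3 (0,2) count=1: revealed 0 new [(none)] -> total=22
Click 4 (1,2) count=1: revealed 0 new [(none)] -> total=22

Answer: ..####
..####
..####
..####
..####
....##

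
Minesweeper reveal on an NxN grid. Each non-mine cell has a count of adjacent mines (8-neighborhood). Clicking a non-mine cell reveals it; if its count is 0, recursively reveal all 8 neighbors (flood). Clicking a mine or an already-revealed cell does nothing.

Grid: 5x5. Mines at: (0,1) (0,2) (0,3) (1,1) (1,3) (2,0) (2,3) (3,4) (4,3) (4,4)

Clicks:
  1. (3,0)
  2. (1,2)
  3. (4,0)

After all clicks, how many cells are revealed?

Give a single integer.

Click 1 (3,0) count=1: revealed 1 new [(3,0)] -> total=1
Click 2 (1,2) count=6: revealed 1 new [(1,2)] -> total=2
Click 3 (4,0) count=0: revealed 5 new [(3,1) (3,2) (4,0) (4,1) (4,2)] -> total=7

Answer: 7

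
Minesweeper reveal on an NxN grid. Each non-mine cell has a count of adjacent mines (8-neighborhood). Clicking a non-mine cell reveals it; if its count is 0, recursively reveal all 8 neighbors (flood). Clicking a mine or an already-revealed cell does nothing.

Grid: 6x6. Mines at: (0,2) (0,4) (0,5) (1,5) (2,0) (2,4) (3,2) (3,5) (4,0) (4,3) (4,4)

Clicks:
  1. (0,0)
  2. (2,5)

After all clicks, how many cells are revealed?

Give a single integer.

Click 1 (0,0) count=0: revealed 4 new [(0,0) (0,1) (1,0) (1,1)] -> total=4
Click 2 (2,5) count=3: revealed 1 new [(2,5)] -> total=5

Answer: 5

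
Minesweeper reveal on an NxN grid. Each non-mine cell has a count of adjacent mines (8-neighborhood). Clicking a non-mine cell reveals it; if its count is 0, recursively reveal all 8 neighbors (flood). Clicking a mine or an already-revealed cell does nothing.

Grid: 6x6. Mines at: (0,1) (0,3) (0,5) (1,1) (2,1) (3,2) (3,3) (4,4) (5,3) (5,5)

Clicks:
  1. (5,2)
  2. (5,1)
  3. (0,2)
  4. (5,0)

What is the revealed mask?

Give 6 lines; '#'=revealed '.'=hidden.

Answer: ..#...
......
......
##....
###...
###...

Derivation:
Click 1 (5,2) count=1: revealed 1 new [(5,2)] -> total=1
Click 2 (5,1) count=0: revealed 7 new [(3,0) (3,1) (4,0) (4,1) (4,2) (5,0) (5,1)] -> total=8
Click 3 (0,2) count=3: revealed 1 new [(0,2)] -> total=9
Click 4 (5,0) count=0: revealed 0 new [(none)] -> total=9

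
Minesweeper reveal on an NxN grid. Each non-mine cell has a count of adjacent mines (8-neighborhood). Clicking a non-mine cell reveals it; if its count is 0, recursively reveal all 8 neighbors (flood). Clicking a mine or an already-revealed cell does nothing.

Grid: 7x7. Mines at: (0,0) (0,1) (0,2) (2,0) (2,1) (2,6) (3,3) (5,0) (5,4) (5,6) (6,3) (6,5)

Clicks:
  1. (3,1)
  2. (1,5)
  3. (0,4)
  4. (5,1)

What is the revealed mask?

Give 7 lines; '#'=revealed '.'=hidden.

Answer: ...####
...####
...###.
.#.....
.......
.#.....
.......

Derivation:
Click 1 (3,1) count=2: revealed 1 new [(3,1)] -> total=1
Click 2 (1,5) count=1: revealed 1 new [(1,5)] -> total=2
Click 3 (0,4) count=0: revealed 10 new [(0,3) (0,4) (0,5) (0,6) (1,3) (1,4) (1,6) (2,3) (2,4) (2,5)] -> total=12
Click 4 (5,1) count=1: revealed 1 new [(5,1)] -> total=13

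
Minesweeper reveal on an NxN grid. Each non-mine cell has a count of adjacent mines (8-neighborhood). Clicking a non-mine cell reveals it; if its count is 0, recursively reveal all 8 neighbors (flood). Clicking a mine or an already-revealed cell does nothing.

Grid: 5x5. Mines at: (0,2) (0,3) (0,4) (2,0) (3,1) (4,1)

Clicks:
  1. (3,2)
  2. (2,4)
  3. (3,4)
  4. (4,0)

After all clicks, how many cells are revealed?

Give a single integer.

Click 1 (3,2) count=2: revealed 1 new [(3,2)] -> total=1
Click 2 (2,4) count=0: revealed 11 new [(1,2) (1,3) (1,4) (2,2) (2,3) (2,4) (3,3) (3,4) (4,2) (4,3) (4,4)] -> total=12
Click 3 (3,4) count=0: revealed 0 new [(none)] -> total=12
Click 4 (4,0) count=2: revealed 1 new [(4,0)] -> total=13

Answer: 13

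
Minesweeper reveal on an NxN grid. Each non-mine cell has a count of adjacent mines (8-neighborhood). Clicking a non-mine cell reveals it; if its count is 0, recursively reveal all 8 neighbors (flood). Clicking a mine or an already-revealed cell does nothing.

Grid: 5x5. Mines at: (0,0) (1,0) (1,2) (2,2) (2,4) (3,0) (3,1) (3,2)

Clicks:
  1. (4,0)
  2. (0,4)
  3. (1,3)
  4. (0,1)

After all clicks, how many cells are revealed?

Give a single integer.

Click 1 (4,0) count=2: revealed 1 new [(4,0)] -> total=1
Click 2 (0,4) count=0: revealed 4 new [(0,3) (0,4) (1,3) (1,4)] -> total=5
Click 3 (1,3) count=3: revealed 0 new [(none)] -> total=5
Click 4 (0,1) count=3: revealed 1 new [(0,1)] -> total=6

Answer: 6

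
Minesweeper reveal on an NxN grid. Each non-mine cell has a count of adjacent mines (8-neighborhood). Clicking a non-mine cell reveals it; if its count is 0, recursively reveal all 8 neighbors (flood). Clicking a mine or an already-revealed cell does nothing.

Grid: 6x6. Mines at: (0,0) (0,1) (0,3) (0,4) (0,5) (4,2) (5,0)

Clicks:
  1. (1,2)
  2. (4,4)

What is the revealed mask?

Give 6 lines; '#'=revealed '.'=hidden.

Click 1 (1,2) count=2: revealed 1 new [(1,2)] -> total=1
Click 2 (4,4) count=0: revealed 25 new [(1,0) (1,1) (1,3) (1,4) (1,5) (2,0) (2,1) (2,2) (2,3) (2,4) (2,5) (3,0) (3,1) (3,2) (3,3) (3,4) (3,5) (4,0) (4,1) (4,3) (4,4) (4,5) (5,3) (5,4) (5,5)] -> total=26

Answer: ......
######
######
######
##.###
...###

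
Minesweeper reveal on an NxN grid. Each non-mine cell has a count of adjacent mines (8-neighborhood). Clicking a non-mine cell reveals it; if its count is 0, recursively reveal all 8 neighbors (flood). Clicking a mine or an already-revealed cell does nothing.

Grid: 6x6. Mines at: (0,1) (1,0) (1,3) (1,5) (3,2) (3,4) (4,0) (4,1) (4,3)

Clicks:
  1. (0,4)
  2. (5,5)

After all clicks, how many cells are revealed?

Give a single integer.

Click 1 (0,4) count=2: revealed 1 new [(0,4)] -> total=1
Click 2 (5,5) count=0: revealed 4 new [(4,4) (4,5) (5,4) (5,5)] -> total=5

Answer: 5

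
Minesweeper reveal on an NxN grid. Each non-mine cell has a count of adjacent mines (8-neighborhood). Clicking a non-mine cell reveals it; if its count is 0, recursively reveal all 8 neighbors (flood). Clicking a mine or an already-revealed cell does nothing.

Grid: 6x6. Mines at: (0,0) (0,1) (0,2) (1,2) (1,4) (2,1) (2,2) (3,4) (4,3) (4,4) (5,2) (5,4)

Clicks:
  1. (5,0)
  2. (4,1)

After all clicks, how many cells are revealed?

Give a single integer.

Click 1 (5,0) count=0: revealed 6 new [(3,0) (3,1) (4,0) (4,1) (5,0) (5,1)] -> total=6
Click 2 (4,1) count=1: revealed 0 new [(none)] -> total=6

Answer: 6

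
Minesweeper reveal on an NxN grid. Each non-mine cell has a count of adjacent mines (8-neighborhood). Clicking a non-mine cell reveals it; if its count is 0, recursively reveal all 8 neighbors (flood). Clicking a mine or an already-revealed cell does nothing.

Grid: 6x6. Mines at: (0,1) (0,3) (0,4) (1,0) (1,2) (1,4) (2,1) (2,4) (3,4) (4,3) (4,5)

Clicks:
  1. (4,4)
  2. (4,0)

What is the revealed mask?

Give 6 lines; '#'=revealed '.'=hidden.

Answer: ......
......
......
###...
###.#.
###...

Derivation:
Click 1 (4,4) count=3: revealed 1 new [(4,4)] -> total=1
Click 2 (4,0) count=0: revealed 9 new [(3,0) (3,1) (3,2) (4,0) (4,1) (4,2) (5,0) (5,1) (5,2)] -> total=10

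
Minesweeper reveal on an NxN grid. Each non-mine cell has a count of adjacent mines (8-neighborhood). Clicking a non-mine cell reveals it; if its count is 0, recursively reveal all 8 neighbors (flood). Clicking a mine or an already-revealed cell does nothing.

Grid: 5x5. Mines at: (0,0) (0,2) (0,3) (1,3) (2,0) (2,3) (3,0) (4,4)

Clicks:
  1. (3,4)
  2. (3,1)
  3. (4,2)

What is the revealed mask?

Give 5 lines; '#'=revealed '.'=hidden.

Answer: .....
.....
.....
.####
.###.

Derivation:
Click 1 (3,4) count=2: revealed 1 new [(3,4)] -> total=1
Click 2 (3,1) count=2: revealed 1 new [(3,1)] -> total=2
Click 3 (4,2) count=0: revealed 5 new [(3,2) (3,3) (4,1) (4,2) (4,3)] -> total=7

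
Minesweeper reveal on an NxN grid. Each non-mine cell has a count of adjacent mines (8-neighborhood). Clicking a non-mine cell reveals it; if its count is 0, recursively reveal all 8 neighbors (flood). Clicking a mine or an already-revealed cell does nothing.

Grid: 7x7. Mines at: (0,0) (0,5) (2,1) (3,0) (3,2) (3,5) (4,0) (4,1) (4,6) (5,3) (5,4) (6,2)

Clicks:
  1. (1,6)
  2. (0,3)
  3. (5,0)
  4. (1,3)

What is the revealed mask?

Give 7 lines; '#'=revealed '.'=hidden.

Click 1 (1,6) count=1: revealed 1 new [(1,6)] -> total=1
Click 2 (0,3) count=0: revealed 11 new [(0,1) (0,2) (0,3) (0,4) (1,1) (1,2) (1,3) (1,4) (2,2) (2,3) (2,4)] -> total=12
Click 3 (5,0) count=2: revealed 1 new [(5,0)] -> total=13
Click 4 (1,3) count=0: revealed 0 new [(none)] -> total=13

Answer: .####..
.####.#
..###..
.......
.......
#......
.......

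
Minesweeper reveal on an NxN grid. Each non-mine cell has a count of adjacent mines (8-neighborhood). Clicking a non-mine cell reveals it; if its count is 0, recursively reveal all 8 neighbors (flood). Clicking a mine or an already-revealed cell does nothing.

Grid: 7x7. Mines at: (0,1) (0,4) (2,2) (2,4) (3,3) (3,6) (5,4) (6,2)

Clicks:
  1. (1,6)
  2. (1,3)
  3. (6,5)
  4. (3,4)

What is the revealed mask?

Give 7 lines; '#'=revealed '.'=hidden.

Answer: .....##
...#.##
.....##
....#..
.......
.......
.....#.

Derivation:
Click 1 (1,6) count=0: revealed 6 new [(0,5) (0,6) (1,5) (1,6) (2,5) (2,6)] -> total=6
Click 2 (1,3) count=3: revealed 1 new [(1,3)] -> total=7
Click 3 (6,5) count=1: revealed 1 new [(6,5)] -> total=8
Click 4 (3,4) count=2: revealed 1 new [(3,4)] -> total=9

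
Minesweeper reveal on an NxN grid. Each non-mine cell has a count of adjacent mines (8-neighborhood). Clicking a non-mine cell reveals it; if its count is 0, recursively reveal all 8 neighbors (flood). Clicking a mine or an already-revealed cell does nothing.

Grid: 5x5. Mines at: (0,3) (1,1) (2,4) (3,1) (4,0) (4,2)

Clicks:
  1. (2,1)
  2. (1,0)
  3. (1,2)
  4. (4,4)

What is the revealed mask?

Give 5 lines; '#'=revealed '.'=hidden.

Answer: .....
#.#..
.#...
...##
...##

Derivation:
Click 1 (2,1) count=2: revealed 1 new [(2,1)] -> total=1
Click 2 (1,0) count=1: revealed 1 new [(1,0)] -> total=2
Click 3 (1,2) count=2: revealed 1 new [(1,2)] -> total=3
Click 4 (4,4) count=0: revealed 4 new [(3,3) (3,4) (4,3) (4,4)] -> total=7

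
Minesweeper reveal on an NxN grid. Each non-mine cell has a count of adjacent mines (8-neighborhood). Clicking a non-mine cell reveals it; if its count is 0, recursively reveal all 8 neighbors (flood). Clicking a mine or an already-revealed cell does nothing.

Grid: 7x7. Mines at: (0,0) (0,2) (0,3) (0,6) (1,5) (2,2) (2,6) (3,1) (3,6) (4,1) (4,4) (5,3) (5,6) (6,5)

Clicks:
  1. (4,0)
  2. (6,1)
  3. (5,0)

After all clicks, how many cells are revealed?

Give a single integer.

Answer: 7

Derivation:
Click 1 (4,0) count=2: revealed 1 new [(4,0)] -> total=1
Click 2 (6,1) count=0: revealed 6 new [(5,0) (5,1) (5,2) (6,0) (6,1) (6,2)] -> total=7
Click 3 (5,0) count=1: revealed 0 new [(none)] -> total=7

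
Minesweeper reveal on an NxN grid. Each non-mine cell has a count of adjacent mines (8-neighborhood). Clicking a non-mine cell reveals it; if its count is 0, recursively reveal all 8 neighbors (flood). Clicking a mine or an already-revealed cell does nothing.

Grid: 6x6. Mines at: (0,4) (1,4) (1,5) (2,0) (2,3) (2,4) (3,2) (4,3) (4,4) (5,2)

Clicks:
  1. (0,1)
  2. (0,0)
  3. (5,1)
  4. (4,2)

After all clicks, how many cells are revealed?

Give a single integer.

Answer: 10

Derivation:
Click 1 (0,1) count=0: revealed 8 new [(0,0) (0,1) (0,2) (0,3) (1,0) (1,1) (1,2) (1,3)] -> total=8
Click 2 (0,0) count=0: revealed 0 new [(none)] -> total=8
Click 3 (5,1) count=1: revealed 1 new [(5,1)] -> total=9
Click 4 (4,2) count=3: revealed 1 new [(4,2)] -> total=10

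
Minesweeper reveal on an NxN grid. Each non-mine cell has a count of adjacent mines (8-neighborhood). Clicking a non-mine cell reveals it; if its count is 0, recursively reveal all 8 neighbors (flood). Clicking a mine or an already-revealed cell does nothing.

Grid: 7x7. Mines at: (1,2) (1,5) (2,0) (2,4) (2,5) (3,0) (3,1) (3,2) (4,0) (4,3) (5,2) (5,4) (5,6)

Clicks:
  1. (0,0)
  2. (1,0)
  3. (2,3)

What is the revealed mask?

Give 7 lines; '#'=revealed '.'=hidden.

Answer: ##.....
##.....
...#...
.......
.......
.......
.......

Derivation:
Click 1 (0,0) count=0: revealed 4 new [(0,0) (0,1) (1,0) (1,1)] -> total=4
Click 2 (1,0) count=1: revealed 0 new [(none)] -> total=4
Click 3 (2,3) count=3: revealed 1 new [(2,3)] -> total=5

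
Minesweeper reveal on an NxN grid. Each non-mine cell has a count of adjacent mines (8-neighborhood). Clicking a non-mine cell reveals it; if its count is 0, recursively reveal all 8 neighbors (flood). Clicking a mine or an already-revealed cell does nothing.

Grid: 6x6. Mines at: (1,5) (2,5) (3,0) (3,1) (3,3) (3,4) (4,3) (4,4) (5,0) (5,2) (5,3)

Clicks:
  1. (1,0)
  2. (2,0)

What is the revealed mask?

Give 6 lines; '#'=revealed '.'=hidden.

Click 1 (1,0) count=0: revealed 15 new [(0,0) (0,1) (0,2) (0,3) (0,4) (1,0) (1,1) (1,2) (1,3) (1,4) (2,0) (2,1) (2,2) (2,3) (2,4)] -> total=15
Click 2 (2,0) count=2: revealed 0 new [(none)] -> total=15

Answer: #####.
#####.
#####.
......
......
......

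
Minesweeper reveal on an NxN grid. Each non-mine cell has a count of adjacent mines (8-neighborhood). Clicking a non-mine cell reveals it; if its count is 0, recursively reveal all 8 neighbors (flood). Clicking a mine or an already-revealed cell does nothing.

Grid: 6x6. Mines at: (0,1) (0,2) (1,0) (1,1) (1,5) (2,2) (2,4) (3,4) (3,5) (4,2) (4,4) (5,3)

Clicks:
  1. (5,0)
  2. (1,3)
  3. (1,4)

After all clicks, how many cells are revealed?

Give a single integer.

Click 1 (5,0) count=0: revealed 8 new [(2,0) (2,1) (3,0) (3,1) (4,0) (4,1) (5,0) (5,1)] -> total=8
Click 2 (1,3) count=3: revealed 1 new [(1,3)] -> total=9
Click 3 (1,4) count=2: revealed 1 new [(1,4)] -> total=10

Answer: 10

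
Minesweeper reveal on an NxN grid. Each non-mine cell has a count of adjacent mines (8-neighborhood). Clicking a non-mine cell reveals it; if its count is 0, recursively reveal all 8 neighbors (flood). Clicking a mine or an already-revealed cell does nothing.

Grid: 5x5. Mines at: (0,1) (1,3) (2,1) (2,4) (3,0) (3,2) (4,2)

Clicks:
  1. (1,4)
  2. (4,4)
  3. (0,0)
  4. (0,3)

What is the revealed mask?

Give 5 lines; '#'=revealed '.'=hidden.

Answer: #..#.
....#
.....
...##
...##

Derivation:
Click 1 (1,4) count=2: revealed 1 new [(1,4)] -> total=1
Click 2 (4,4) count=0: revealed 4 new [(3,3) (3,4) (4,3) (4,4)] -> total=5
Click 3 (0,0) count=1: revealed 1 new [(0,0)] -> total=6
Click 4 (0,3) count=1: revealed 1 new [(0,3)] -> total=7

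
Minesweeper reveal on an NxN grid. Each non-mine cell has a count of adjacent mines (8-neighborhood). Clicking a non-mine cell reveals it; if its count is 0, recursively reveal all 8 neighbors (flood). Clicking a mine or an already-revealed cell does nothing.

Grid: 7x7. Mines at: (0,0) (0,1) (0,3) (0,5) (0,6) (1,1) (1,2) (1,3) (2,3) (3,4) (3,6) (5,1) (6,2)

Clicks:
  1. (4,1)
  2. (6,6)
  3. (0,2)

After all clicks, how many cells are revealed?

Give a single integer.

Answer: 14

Derivation:
Click 1 (4,1) count=1: revealed 1 new [(4,1)] -> total=1
Click 2 (6,6) count=0: revealed 12 new [(4,3) (4,4) (4,5) (4,6) (5,3) (5,4) (5,5) (5,6) (6,3) (6,4) (6,5) (6,6)] -> total=13
Click 3 (0,2) count=5: revealed 1 new [(0,2)] -> total=14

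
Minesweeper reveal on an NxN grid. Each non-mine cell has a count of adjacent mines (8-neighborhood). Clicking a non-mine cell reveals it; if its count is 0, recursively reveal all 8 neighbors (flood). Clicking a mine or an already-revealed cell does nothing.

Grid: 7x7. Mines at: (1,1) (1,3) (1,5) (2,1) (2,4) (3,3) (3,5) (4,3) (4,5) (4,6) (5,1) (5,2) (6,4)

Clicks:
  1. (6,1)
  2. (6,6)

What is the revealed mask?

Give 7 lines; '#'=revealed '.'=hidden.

Click 1 (6,1) count=2: revealed 1 new [(6,1)] -> total=1
Click 2 (6,6) count=0: revealed 4 new [(5,5) (5,6) (6,5) (6,6)] -> total=5

Answer: .......
.......
.......
.......
.......
.....##
.#...##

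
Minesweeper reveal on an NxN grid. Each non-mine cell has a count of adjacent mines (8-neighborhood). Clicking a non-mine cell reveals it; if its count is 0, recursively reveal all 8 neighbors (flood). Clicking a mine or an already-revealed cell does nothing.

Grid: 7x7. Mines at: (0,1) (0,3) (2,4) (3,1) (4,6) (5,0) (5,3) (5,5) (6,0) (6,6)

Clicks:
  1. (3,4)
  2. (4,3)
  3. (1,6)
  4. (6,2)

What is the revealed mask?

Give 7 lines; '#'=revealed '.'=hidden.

Click 1 (3,4) count=1: revealed 1 new [(3,4)] -> total=1
Click 2 (4,3) count=1: revealed 1 new [(4,3)] -> total=2
Click 3 (1,6) count=0: revealed 10 new [(0,4) (0,5) (0,6) (1,4) (1,5) (1,6) (2,5) (2,6) (3,5) (3,6)] -> total=12
Click 4 (6,2) count=1: revealed 1 new [(6,2)] -> total=13

Answer: ....###
....###
.....##
....###
...#...
.......
..#....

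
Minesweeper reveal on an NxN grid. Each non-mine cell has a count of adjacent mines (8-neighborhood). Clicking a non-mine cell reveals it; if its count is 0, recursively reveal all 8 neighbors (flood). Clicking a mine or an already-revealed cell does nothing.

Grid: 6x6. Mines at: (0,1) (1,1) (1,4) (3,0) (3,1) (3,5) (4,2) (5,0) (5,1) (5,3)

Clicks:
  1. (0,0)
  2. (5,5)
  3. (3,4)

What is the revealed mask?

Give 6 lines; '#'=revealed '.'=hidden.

Answer: #.....
......
......
....#.
....##
....##

Derivation:
Click 1 (0,0) count=2: revealed 1 new [(0,0)] -> total=1
Click 2 (5,5) count=0: revealed 4 new [(4,4) (4,5) (5,4) (5,5)] -> total=5
Click 3 (3,4) count=1: revealed 1 new [(3,4)] -> total=6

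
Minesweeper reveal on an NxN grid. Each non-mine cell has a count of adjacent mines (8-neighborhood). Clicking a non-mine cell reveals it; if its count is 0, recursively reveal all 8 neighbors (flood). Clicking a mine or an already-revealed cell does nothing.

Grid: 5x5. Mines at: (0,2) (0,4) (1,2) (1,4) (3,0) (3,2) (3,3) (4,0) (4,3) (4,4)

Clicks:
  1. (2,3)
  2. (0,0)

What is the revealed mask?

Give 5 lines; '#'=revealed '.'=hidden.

Answer: ##...
##...
##.#.
.....
.....

Derivation:
Click 1 (2,3) count=4: revealed 1 new [(2,3)] -> total=1
Click 2 (0,0) count=0: revealed 6 new [(0,0) (0,1) (1,0) (1,1) (2,0) (2,1)] -> total=7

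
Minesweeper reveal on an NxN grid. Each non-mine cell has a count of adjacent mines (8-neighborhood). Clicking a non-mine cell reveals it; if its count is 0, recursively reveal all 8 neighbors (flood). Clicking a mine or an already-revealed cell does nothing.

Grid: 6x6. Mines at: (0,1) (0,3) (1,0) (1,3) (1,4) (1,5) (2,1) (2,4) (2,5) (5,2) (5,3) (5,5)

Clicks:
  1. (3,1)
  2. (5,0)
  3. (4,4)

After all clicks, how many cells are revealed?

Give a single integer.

Click 1 (3,1) count=1: revealed 1 new [(3,1)] -> total=1
Click 2 (5,0) count=0: revealed 5 new [(3,0) (4,0) (4,1) (5,0) (5,1)] -> total=6
Click 3 (4,4) count=2: revealed 1 new [(4,4)] -> total=7

Answer: 7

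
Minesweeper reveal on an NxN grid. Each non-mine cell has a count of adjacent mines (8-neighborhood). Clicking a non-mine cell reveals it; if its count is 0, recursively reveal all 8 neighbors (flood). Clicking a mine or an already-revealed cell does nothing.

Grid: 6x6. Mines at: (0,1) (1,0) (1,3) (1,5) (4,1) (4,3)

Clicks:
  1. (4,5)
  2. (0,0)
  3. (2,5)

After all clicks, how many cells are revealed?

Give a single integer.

Answer: 9

Derivation:
Click 1 (4,5) count=0: revealed 8 new [(2,4) (2,5) (3,4) (3,5) (4,4) (4,5) (5,4) (5,5)] -> total=8
Click 2 (0,0) count=2: revealed 1 new [(0,0)] -> total=9
Click 3 (2,5) count=1: revealed 0 new [(none)] -> total=9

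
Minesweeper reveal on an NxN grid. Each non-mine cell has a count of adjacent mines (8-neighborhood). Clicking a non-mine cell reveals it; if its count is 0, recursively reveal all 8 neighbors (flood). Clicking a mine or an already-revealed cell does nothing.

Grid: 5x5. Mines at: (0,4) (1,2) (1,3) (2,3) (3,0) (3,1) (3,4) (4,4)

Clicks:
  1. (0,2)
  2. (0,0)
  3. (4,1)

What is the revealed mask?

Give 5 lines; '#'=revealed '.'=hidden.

Click 1 (0,2) count=2: revealed 1 new [(0,2)] -> total=1
Click 2 (0,0) count=0: revealed 6 new [(0,0) (0,1) (1,0) (1,1) (2,0) (2,1)] -> total=7
Click 3 (4,1) count=2: revealed 1 new [(4,1)] -> total=8

Answer: ###..
##...
##...
.....
.#...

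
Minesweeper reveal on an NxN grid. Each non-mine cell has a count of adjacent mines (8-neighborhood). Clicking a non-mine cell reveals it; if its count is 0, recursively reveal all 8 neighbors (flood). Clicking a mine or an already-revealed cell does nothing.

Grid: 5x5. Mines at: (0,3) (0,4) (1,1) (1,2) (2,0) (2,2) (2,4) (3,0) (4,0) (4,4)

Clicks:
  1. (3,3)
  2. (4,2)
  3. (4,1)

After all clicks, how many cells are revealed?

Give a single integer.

Answer: 6

Derivation:
Click 1 (3,3) count=3: revealed 1 new [(3,3)] -> total=1
Click 2 (4,2) count=0: revealed 5 new [(3,1) (3,2) (4,1) (4,2) (4,3)] -> total=6
Click 3 (4,1) count=2: revealed 0 new [(none)] -> total=6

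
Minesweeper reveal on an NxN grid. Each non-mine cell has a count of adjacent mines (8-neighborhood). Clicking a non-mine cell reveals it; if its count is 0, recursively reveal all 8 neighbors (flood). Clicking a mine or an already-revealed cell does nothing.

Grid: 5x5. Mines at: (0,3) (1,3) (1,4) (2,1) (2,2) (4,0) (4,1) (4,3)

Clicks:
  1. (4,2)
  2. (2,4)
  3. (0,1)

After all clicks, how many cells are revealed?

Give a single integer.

Click 1 (4,2) count=2: revealed 1 new [(4,2)] -> total=1
Click 2 (2,4) count=2: revealed 1 new [(2,4)] -> total=2
Click 3 (0,1) count=0: revealed 6 new [(0,0) (0,1) (0,2) (1,0) (1,1) (1,2)] -> total=8

Answer: 8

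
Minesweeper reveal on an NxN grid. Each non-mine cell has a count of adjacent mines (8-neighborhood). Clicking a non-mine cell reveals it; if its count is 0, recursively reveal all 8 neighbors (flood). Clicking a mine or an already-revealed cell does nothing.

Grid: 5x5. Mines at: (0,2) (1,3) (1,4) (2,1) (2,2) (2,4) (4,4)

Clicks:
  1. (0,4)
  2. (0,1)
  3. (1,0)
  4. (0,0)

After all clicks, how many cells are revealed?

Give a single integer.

Answer: 5

Derivation:
Click 1 (0,4) count=2: revealed 1 new [(0,4)] -> total=1
Click 2 (0,1) count=1: revealed 1 new [(0,1)] -> total=2
Click 3 (1,0) count=1: revealed 1 new [(1,0)] -> total=3
Click 4 (0,0) count=0: revealed 2 new [(0,0) (1,1)] -> total=5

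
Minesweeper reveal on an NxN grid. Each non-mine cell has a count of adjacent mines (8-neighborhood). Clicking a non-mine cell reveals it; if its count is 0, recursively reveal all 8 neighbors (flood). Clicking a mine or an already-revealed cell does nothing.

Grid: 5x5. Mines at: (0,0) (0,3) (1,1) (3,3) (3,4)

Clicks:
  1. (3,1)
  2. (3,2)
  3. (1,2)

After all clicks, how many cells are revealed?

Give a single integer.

Click 1 (3,1) count=0: revealed 9 new [(2,0) (2,1) (2,2) (3,0) (3,1) (3,2) (4,0) (4,1) (4,2)] -> total=9
Click 2 (3,2) count=1: revealed 0 new [(none)] -> total=9
Click 3 (1,2) count=2: revealed 1 new [(1,2)] -> total=10

Answer: 10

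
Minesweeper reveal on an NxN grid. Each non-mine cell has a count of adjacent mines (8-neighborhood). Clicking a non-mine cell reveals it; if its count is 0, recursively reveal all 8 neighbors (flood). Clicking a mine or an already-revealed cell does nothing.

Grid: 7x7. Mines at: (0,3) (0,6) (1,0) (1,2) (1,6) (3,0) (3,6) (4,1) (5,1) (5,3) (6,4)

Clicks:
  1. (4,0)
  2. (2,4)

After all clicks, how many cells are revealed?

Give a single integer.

Answer: 16

Derivation:
Click 1 (4,0) count=3: revealed 1 new [(4,0)] -> total=1
Click 2 (2,4) count=0: revealed 15 new [(1,3) (1,4) (1,5) (2,2) (2,3) (2,4) (2,5) (3,2) (3,3) (3,4) (3,5) (4,2) (4,3) (4,4) (4,5)] -> total=16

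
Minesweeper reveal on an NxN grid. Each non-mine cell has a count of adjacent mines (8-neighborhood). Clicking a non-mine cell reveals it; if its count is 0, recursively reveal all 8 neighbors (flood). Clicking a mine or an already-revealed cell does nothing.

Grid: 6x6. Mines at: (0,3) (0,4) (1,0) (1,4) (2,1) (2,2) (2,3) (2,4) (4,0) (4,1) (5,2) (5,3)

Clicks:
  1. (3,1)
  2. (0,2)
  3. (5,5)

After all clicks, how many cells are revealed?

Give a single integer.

Answer: 8

Derivation:
Click 1 (3,1) count=4: revealed 1 new [(3,1)] -> total=1
Click 2 (0,2) count=1: revealed 1 new [(0,2)] -> total=2
Click 3 (5,5) count=0: revealed 6 new [(3,4) (3,5) (4,4) (4,5) (5,4) (5,5)] -> total=8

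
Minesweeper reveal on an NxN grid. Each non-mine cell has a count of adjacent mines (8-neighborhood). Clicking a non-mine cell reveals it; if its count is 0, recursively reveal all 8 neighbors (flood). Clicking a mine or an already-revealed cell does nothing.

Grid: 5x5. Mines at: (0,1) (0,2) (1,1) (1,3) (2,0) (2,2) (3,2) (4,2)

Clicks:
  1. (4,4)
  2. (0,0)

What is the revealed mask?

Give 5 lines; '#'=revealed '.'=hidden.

Answer: #....
.....
...##
...##
...##

Derivation:
Click 1 (4,4) count=0: revealed 6 new [(2,3) (2,4) (3,3) (3,4) (4,3) (4,4)] -> total=6
Click 2 (0,0) count=2: revealed 1 new [(0,0)] -> total=7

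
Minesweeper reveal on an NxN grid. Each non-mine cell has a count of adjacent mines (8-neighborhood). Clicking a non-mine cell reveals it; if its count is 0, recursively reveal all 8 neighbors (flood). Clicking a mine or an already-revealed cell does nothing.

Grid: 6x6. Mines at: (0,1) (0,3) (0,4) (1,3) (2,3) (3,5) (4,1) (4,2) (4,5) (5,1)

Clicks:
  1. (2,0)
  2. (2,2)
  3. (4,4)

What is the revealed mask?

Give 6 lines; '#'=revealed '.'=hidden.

Click 1 (2,0) count=0: revealed 9 new [(1,0) (1,1) (1,2) (2,0) (2,1) (2,2) (3,0) (3,1) (3,2)] -> total=9
Click 2 (2,2) count=2: revealed 0 new [(none)] -> total=9
Click 3 (4,4) count=2: revealed 1 new [(4,4)] -> total=10

Answer: ......
###...
###...
###...
....#.
......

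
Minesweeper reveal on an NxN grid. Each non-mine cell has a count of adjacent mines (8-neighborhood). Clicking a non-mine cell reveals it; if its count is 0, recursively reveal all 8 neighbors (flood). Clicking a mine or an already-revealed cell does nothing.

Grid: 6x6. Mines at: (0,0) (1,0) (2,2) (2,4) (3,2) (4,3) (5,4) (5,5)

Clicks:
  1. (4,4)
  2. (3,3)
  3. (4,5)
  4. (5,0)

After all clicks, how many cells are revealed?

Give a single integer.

Click 1 (4,4) count=3: revealed 1 new [(4,4)] -> total=1
Click 2 (3,3) count=4: revealed 1 new [(3,3)] -> total=2
Click 3 (4,5) count=2: revealed 1 new [(4,5)] -> total=3
Click 4 (5,0) count=0: revealed 10 new [(2,0) (2,1) (3,0) (3,1) (4,0) (4,1) (4,2) (5,0) (5,1) (5,2)] -> total=13

Answer: 13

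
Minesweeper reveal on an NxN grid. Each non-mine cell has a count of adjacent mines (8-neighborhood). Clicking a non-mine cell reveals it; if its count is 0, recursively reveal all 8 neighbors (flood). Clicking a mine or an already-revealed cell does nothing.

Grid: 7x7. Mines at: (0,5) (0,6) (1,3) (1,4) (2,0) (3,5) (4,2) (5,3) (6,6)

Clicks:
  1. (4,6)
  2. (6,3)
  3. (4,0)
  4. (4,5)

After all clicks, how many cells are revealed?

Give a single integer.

Click 1 (4,6) count=1: revealed 1 new [(4,6)] -> total=1
Click 2 (6,3) count=1: revealed 1 new [(6,3)] -> total=2
Click 3 (4,0) count=0: revealed 10 new [(3,0) (3,1) (4,0) (4,1) (5,0) (5,1) (5,2) (6,0) (6,1) (6,2)] -> total=12
Click 4 (4,5) count=1: revealed 1 new [(4,5)] -> total=13

Answer: 13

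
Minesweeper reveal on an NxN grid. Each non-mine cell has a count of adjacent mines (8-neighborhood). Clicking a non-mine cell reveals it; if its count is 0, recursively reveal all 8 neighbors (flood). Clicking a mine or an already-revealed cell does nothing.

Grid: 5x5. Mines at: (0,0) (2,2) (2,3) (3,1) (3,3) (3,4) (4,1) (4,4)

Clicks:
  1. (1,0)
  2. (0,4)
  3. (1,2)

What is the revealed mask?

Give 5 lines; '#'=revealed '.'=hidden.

Answer: .####
#####
.....
.....
.....

Derivation:
Click 1 (1,0) count=1: revealed 1 new [(1,0)] -> total=1
Click 2 (0,4) count=0: revealed 8 new [(0,1) (0,2) (0,3) (0,4) (1,1) (1,2) (1,3) (1,4)] -> total=9
Click 3 (1,2) count=2: revealed 0 new [(none)] -> total=9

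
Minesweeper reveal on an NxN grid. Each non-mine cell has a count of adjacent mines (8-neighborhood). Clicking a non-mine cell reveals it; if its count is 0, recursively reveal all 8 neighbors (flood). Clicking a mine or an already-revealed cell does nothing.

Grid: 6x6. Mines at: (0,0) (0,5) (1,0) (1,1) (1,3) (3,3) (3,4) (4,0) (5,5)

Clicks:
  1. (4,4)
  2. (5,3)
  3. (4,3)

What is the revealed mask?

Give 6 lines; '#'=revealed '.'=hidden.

Click 1 (4,4) count=3: revealed 1 new [(4,4)] -> total=1
Click 2 (5,3) count=0: revealed 7 new [(4,1) (4,2) (4,3) (5,1) (5,2) (5,3) (5,4)] -> total=8
Click 3 (4,3) count=2: revealed 0 new [(none)] -> total=8

Answer: ......
......
......
......
.####.
.####.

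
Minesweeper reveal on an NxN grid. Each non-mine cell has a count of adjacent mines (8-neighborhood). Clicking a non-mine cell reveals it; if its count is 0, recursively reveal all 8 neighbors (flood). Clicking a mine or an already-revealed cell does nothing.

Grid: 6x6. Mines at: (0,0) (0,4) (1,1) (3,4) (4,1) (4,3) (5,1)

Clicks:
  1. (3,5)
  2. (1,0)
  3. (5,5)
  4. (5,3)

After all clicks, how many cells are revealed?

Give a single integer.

Click 1 (3,5) count=1: revealed 1 new [(3,5)] -> total=1
Click 2 (1,0) count=2: revealed 1 new [(1,0)] -> total=2
Click 3 (5,5) count=0: revealed 4 new [(4,4) (4,5) (5,4) (5,5)] -> total=6
Click 4 (5,3) count=1: revealed 1 new [(5,3)] -> total=7

Answer: 7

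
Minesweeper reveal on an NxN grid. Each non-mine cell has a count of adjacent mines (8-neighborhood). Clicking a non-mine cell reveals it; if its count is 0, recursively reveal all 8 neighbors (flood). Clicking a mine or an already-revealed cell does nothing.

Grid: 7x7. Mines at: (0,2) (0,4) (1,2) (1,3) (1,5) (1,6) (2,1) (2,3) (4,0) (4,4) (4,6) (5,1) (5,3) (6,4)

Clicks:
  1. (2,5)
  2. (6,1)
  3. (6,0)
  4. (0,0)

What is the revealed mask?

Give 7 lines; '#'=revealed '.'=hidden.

Answer: ##.....
##.....
.....#.
.......
.......
.......
##.....

Derivation:
Click 1 (2,5) count=2: revealed 1 new [(2,5)] -> total=1
Click 2 (6,1) count=1: revealed 1 new [(6,1)] -> total=2
Click 3 (6,0) count=1: revealed 1 new [(6,0)] -> total=3
Click 4 (0,0) count=0: revealed 4 new [(0,0) (0,1) (1,0) (1,1)] -> total=7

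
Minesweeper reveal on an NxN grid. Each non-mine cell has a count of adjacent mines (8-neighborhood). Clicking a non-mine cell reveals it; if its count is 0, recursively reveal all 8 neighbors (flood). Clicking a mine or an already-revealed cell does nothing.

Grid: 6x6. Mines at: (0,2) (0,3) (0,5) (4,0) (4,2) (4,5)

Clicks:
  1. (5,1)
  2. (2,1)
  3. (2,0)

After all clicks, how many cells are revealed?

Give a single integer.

Click 1 (5,1) count=2: revealed 1 new [(5,1)] -> total=1
Click 2 (2,1) count=0: revealed 20 new [(0,0) (0,1) (1,0) (1,1) (1,2) (1,3) (1,4) (1,5) (2,0) (2,1) (2,2) (2,3) (2,4) (2,5) (3,0) (3,1) (3,2) (3,3) (3,4) (3,5)] -> total=21
Click 3 (2,0) count=0: revealed 0 new [(none)] -> total=21

Answer: 21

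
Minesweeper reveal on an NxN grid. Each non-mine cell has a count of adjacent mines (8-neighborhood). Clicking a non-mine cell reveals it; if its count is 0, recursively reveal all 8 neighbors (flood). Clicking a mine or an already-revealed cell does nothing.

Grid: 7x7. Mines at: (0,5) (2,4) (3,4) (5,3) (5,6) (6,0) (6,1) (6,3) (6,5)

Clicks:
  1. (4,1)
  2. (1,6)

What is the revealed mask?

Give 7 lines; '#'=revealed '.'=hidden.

Click 1 (4,1) count=0: revealed 25 new [(0,0) (0,1) (0,2) (0,3) (0,4) (1,0) (1,1) (1,2) (1,3) (1,4) (2,0) (2,1) (2,2) (2,3) (3,0) (3,1) (3,2) (3,3) (4,0) (4,1) (4,2) (4,3) (5,0) (5,1) (5,2)] -> total=25
Click 2 (1,6) count=1: revealed 1 new [(1,6)] -> total=26

Answer: #####..
#####.#
####...
####...
####...
###....
.......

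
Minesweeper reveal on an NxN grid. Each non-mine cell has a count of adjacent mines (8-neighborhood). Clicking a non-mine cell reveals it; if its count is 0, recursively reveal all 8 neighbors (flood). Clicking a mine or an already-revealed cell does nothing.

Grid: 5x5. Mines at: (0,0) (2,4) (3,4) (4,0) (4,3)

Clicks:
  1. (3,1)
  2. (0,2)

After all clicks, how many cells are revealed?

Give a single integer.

Answer: 17

Derivation:
Click 1 (3,1) count=1: revealed 1 new [(3,1)] -> total=1
Click 2 (0,2) count=0: revealed 16 new [(0,1) (0,2) (0,3) (0,4) (1,0) (1,1) (1,2) (1,3) (1,4) (2,0) (2,1) (2,2) (2,3) (3,0) (3,2) (3,3)] -> total=17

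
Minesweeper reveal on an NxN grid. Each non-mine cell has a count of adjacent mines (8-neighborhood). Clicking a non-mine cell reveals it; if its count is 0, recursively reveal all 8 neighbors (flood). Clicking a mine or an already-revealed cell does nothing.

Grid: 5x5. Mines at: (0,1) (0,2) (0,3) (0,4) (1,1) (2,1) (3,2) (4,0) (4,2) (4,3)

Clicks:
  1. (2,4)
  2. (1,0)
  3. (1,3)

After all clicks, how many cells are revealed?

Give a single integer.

Answer: 7

Derivation:
Click 1 (2,4) count=0: revealed 6 new [(1,3) (1,4) (2,3) (2,4) (3,3) (3,4)] -> total=6
Click 2 (1,0) count=3: revealed 1 new [(1,0)] -> total=7
Click 3 (1,3) count=3: revealed 0 new [(none)] -> total=7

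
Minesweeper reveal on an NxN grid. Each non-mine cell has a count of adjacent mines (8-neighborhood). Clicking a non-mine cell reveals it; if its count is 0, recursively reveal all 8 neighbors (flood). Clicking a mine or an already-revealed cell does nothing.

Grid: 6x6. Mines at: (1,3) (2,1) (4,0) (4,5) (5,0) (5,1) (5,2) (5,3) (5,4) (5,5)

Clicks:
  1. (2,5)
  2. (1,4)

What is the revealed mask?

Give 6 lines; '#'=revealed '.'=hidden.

Click 1 (2,5) count=0: revealed 8 new [(0,4) (0,5) (1,4) (1,5) (2,4) (2,5) (3,4) (3,5)] -> total=8
Click 2 (1,4) count=1: revealed 0 new [(none)] -> total=8

Answer: ....##
....##
....##
....##
......
......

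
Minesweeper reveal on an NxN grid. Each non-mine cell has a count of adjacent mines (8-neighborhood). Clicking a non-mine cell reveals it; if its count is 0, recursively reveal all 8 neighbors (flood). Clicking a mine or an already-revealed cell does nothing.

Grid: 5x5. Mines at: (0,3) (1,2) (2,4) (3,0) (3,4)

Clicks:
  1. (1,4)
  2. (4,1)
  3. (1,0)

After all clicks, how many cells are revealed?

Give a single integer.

Answer: 8

Derivation:
Click 1 (1,4) count=2: revealed 1 new [(1,4)] -> total=1
Click 2 (4,1) count=1: revealed 1 new [(4,1)] -> total=2
Click 3 (1,0) count=0: revealed 6 new [(0,0) (0,1) (1,0) (1,1) (2,0) (2,1)] -> total=8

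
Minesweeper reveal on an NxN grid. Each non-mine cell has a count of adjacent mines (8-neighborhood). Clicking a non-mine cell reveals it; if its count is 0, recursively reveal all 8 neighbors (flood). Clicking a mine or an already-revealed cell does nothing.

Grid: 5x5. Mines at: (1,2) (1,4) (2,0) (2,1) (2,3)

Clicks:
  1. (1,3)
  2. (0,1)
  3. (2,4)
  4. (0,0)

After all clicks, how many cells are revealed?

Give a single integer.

Answer: 6

Derivation:
Click 1 (1,3) count=3: revealed 1 new [(1,3)] -> total=1
Click 2 (0,1) count=1: revealed 1 new [(0,1)] -> total=2
Click 3 (2,4) count=2: revealed 1 new [(2,4)] -> total=3
Click 4 (0,0) count=0: revealed 3 new [(0,0) (1,0) (1,1)] -> total=6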